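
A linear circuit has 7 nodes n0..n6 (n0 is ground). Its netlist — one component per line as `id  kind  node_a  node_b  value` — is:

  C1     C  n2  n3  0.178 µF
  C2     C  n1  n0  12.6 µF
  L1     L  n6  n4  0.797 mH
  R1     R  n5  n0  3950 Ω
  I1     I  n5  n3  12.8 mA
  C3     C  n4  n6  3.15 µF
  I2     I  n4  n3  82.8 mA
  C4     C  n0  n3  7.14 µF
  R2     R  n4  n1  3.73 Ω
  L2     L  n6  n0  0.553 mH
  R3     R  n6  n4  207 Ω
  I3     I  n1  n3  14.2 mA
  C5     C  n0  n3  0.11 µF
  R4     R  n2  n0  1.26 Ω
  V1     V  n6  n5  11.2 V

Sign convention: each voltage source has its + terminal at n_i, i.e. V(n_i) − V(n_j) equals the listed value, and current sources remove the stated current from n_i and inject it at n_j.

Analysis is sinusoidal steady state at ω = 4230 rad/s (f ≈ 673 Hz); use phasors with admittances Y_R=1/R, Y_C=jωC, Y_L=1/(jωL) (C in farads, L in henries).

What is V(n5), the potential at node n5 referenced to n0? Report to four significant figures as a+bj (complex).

Apply KCL at each of the 6 non-ground nodes and solve the resulting linear system.
Node n1: branches {C2, R2, I3} → V_1 = -0.3123-0.7703j
Node n2: branches {C1, R4} → V_2 = 0.003315-3.070e-06j
Node n3: branches {C1, I1, I2, C4, I3, C5} → V_3 = 7.945e-05-3.495j
Node n4: branches {L1, C3, I2, R2, R3} → V_4 = -0.1062-0.8324j
Node n5: branches {R1, I1, V1} → V_5 = -11.24-0.3462j
Node n6: branches {L1, C3, L2, R3, V1} → V_6 = -0.03914-0.3462j
Source currents: i(V1)=0.009955-8.765e-05j

-11.24-0.3462j V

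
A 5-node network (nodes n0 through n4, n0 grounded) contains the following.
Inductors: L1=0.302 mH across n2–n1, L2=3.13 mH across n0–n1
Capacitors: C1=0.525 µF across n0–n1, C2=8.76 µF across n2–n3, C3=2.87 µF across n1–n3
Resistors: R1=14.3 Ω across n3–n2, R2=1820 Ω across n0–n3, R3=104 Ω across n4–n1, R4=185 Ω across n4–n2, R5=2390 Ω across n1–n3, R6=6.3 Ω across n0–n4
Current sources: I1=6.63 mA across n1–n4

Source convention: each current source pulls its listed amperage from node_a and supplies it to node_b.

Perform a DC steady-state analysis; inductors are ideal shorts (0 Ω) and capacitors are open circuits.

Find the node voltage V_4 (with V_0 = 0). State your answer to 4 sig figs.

MNA unknowns: 4 node voltages V₁..V_4 plus 2 source currents (L1, L2)
L1: row V2−V1=0, i_L1 at 2,1
C1: Y=0.000 on G[0,1]
C2: Y=0.000 on G[2,3]
R1: Y=0.06993 on G[3,2]
R2: Y=0.0005495 on G[0,3]
R3: Y=0.009615 on G[4,1]
C3: Y=0.000 on G[1,3]
R4: Y=0.005405 on G[4,2]
R5: Y=0.0004184 on G[1,3]
L2: row V0−V1=0, i_L2 at 0,1
R6: Y=0.1587 on G[0,4]
I1: z[1]−=0.00663, z[4]+=0.00663
solve → V1=0.000, V2=0.000, V3=0.000, V4=0.03816
aux → i_L1=0.0002063, i_L2=0.006057

0.03816 V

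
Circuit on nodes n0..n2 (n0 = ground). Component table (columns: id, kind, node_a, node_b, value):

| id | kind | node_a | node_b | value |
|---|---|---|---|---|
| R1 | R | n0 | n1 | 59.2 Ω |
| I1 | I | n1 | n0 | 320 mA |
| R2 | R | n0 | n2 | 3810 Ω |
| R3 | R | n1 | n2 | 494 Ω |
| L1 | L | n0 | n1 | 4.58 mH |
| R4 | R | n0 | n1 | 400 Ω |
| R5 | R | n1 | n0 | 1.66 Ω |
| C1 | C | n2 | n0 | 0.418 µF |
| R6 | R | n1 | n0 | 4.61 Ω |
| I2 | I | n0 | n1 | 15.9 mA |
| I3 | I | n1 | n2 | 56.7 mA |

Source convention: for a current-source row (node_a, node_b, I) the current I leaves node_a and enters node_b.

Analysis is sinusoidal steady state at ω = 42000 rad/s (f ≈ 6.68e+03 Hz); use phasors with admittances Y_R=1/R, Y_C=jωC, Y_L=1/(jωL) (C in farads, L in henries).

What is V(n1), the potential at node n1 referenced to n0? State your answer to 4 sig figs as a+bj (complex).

Apply KCL at each of the 2 non-ground nodes and solve the resulting linear system.
Node n1: branches {R1, I1, R3, L1, R4, R5, R6, I2, I3} → V_1 = -0.4281-0.01018j
Node n2: branches {R2, R3, C1, I3} → V_2 = 0.4062-3.127j

-0.4281-0.01018j V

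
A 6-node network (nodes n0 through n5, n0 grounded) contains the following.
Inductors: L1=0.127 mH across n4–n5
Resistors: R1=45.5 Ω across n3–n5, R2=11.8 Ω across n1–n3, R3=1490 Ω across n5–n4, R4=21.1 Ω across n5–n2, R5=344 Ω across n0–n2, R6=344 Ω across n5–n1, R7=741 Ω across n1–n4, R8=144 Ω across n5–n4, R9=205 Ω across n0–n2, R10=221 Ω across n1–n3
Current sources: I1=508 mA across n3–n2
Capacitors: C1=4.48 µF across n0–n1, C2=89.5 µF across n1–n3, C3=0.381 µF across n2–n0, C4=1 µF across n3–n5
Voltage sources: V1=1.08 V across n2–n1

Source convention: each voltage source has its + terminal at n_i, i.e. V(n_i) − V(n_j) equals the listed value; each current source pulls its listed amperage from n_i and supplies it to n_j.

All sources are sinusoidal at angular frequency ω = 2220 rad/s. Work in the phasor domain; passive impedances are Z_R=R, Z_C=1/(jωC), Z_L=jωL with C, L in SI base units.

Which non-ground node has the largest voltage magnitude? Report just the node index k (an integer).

Element admittances at ω=2220 rad/s:
  Y(L1) = 0.000-3.547j S between n4,n5
  Y(R1) = 0.02198+0.000j S between n3,n5
  I1: injects 0.508 A into n2 (from n3)
  Y(R2) = 0.08475+0.000j S between n1,n3
  Y(R3) = 0.0006711+0.000j S between n5,n4
  Y(C1) = 0.000+0.009946j S between n0,n1
  Y(R4) = 0.04739+0.000j S between n5,n2
  Y(R5) = 0.002907+0.000j S between n0,n2
  Y(R6) = 0.002907+0.000j S between n5,n1
  Y(R7) = 0.001350+0.000j S between n1,n4
  Y(C2) = 0.000+0.1987j S between n1,n3
  Y(C3) = 0.000+0.0008458j S between n2,n0
  Y(R8) = 0.006944+0.000j S between n5,n4
  Y(C4) = 0.000+0.002220j S between n3,n5
  Y(R9) = 0.004878+0.000j S between n0,n2
  Y(R10) = 0.004525+0.000j S between n1,n3
  V1: constraint V(n2)−V(n1) = 1.08
Assemble and solve the 6×6 MNA system:
  V(n1)=-0.4253+0.4723j  V(n2)=0.6547+0.4723j  V(n3)=-1.435+2.409j  V(n4)=-0.07360+1.009j  V(n5)=-0.07381+1.009j
  i(V1)=0.4688+0.02122j

3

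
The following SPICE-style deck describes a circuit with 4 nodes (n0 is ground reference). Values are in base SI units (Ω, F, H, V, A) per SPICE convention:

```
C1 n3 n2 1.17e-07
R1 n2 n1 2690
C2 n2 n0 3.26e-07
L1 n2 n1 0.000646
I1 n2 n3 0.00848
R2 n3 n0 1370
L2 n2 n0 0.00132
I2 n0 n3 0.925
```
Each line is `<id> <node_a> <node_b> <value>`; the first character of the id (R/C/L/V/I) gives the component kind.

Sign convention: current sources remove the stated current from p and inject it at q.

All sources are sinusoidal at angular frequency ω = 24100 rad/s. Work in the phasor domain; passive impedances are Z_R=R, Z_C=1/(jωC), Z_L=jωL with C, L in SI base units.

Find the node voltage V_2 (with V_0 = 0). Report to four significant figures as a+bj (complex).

-8.588+37.27j V

Element admittances at ω=24100 rad/s:
  Y(C1) = 0.000+0.002820j S between n3,n2
  Y(R1) = 0.0003717+0.000j S between n2,n1
  Y(C2) = 0.000+0.007857j S between n2,n0
  Y(L1) = 0.000-0.06423j S between n2,n1
  I1: injects 0.00848 A into n3 (from n2)
  Y(R2) = 0.0007299+0.000j S between n3,n0
  Y(L2) = 0.000-0.03143j S between n2,n0
  I2: injects 0.925 A into n3 (from n0)
Assemble and solve the 3×3 MNA system:
  V(n1)=-8.588+37.27j  V(n2)=-8.588+37.27j  V(n3)=63.23-277.4j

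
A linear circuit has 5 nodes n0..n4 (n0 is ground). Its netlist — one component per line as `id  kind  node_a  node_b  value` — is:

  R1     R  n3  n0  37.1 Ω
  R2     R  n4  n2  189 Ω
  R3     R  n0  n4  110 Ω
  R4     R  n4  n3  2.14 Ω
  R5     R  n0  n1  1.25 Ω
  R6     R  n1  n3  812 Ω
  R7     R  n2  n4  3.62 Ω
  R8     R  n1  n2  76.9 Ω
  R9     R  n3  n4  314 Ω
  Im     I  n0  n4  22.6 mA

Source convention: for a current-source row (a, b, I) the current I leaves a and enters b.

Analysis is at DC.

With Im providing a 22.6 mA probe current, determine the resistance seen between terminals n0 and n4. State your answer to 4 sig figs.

R_eq = 20.88 Ω

MNA unknowns: 4 node voltages V₁..V_4
R1: Y=0.02695 on G[3,0]
R2: Y=0.005291 on G[4,2]
R3: Y=0.009091 on G[0,4]
R4: Y=0.4673 on G[4,3]
R5: Y=0.8000 on G[0,1]
R6: Y=0.001232 on G[1,3]
R7: Y=0.2762 on G[2,4]
R8: Y=0.01300 on G[1,2]
R9: Y=0.003185 on G[3,4]
Im: z[0]−=0.0226, z[4]+=0.0226
solve → V1=0.007884, V2=0.4515, V3=0.4453, V4=0.4720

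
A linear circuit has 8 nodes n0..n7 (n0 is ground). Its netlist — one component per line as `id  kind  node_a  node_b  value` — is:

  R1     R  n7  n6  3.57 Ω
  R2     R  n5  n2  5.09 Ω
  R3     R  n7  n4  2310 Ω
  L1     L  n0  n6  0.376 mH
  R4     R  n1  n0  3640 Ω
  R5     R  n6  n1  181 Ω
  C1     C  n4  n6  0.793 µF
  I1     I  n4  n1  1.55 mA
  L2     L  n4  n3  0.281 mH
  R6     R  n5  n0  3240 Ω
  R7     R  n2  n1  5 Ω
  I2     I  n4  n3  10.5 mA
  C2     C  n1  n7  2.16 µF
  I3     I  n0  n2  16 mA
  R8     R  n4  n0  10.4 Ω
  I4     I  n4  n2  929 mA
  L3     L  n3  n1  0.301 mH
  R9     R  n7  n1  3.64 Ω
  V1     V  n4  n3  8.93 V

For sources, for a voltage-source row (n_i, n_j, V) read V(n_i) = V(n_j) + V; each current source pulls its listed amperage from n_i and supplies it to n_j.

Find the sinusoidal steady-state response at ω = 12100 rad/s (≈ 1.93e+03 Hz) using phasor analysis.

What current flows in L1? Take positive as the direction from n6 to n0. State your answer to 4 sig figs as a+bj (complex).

Apply KCL at each of the 7 non-ground nodes and solve the resulting linear system.
Node n1: branches {R4, R5, I1, R7, C2, L3, R9} → V_1 = -4.086+0.8423j
Node n2: branches {R2, R7, I3, I4} → V_2 = 0.6379+0.8411j
Node n3: branches {L2, I2, L3, V1} → V_3 = -5.277-3.920j
Node n4: branches {R3, C1, I1, L2, I2, R8, I4, V1} → V_4 = 3.653-3.920j
Node n5: branches {R2, R6} → V_5 = 0.6369+0.8397j
Node n6: branches {R1, L1, R5, C1} → V_6 = -1.713-1.521j
Node n7: branches {R1, R3, C2, R9} → V_7 = -2.942-0.4075j
Source currents: i(V1)=-1.318+2.953j

-0.3343+0.3765j A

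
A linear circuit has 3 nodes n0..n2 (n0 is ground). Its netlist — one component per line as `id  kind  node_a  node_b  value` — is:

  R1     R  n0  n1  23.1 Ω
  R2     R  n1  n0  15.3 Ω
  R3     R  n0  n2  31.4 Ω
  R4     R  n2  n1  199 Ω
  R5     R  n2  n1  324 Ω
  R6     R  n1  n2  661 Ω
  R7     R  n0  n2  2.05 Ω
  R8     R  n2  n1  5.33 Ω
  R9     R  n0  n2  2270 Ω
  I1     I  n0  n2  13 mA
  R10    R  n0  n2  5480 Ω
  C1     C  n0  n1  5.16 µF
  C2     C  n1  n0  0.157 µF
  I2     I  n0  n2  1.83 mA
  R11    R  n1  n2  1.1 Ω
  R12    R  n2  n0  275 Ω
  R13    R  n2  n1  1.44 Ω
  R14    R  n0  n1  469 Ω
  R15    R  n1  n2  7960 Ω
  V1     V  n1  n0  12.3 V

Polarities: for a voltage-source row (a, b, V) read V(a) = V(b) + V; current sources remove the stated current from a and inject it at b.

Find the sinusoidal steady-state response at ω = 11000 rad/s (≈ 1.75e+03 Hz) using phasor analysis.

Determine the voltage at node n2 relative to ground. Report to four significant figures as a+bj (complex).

9.534+0.000j V

MNA unknowns: 2 node voltages V₁..V_2 plus 1 source current (V1)
R1: Y=0.04329+0.000j on G[0,1]
R2: Y=0.06536+0.000j on G[1,0]
R3: Y=0.03185+0.000j on G[0,2]
R4: Y=0.005025+0.000j on G[2,1]
R5: Y=0.003086+0.000j on G[2,1]
R6: Y=0.001513+0.000j on G[1,2]
R7: Y=0.4878+0.000j on G[0,2]
R8: Y=0.1876+0.000j on G[2,1]
R9: Y=0.0004405+0.000j on G[0,2]
I1: z[0]−=0.013, z[2]+=0.013
R10: Y=0.0001825+0.000j on G[0,2]
C1: Y=0.000+0.05676j on G[0,1]
C2: Y=0.000+0.001727j on G[1,0]
I2: z[0]−=0.00183, z[2]+=0.00183
R11: Y=0.9091+0.000j on G[1,2]
R12: Y=0.003636+0.000j on G[2,0]
R13: Y=0.6944+0.000j on G[2,1]
R14: Y=0.002132+0.000j on G[0,1]
R15: Y=0.0001256+0.000j on G[1,2]
V1: row V1−V0=12.3, i_V1 at 1,0
solve → V1=12.30+0.000j, V2=9.534+0.000j
aux → i_V1=-6.343-0.7194j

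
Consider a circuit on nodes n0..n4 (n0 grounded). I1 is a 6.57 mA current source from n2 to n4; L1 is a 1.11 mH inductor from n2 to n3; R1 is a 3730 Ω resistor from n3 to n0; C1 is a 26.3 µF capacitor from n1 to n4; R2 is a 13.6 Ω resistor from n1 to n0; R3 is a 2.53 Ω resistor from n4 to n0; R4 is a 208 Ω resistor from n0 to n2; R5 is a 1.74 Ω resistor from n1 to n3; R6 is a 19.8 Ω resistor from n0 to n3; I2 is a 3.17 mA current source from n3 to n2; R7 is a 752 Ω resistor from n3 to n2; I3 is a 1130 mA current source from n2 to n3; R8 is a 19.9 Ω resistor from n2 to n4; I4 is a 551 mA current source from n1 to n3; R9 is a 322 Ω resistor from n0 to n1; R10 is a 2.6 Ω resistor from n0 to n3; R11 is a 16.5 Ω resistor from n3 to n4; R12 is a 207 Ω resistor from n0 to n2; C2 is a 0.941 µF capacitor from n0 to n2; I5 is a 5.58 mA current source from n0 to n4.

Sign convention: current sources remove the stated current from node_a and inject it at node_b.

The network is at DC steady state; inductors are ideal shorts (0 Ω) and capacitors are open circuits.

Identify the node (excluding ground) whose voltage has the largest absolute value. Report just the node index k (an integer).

Apply KCL at each of the 4 non-ground nodes and solve the resulting linear system.
Node n1: branches {C1, R2, R5, I4, R9} → V_1 = -0.7562
Node n2: branches {I1, L1, R4, I2, R7, I3, R8, R12, C2} → V_2 = 0.1017
Node n3: branches {L1, R1, R5, R6, I2, R7, I3, I4, R10, R11} → V_3 = 0.1017
Node n4: branches {I1, C1, R3, R8, R11, I5} → V_4 = 0.04627
Source currents: i(L1)=-1.137

1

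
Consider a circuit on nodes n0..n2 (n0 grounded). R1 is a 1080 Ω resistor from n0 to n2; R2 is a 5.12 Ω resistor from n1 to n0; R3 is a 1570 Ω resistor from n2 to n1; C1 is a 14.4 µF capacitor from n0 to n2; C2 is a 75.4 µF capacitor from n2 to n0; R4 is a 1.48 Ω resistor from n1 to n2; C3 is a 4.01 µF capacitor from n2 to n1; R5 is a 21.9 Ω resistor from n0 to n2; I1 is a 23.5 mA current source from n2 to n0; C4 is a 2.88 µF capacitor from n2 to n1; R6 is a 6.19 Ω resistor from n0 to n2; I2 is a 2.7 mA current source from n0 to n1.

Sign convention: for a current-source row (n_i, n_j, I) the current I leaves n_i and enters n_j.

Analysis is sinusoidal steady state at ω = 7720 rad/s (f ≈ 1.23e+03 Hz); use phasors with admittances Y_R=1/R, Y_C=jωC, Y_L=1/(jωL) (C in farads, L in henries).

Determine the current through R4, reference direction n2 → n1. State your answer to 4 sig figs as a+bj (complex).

MNA unknowns: 2 node voltages V₁..V_2
R1: Y=0.0009259+0.000j on G[0,2]
R2: Y=0.1953+0.000j on G[1,0]
R3: Y=0.0006369+0.000j on G[2,1]
C1: Y=0.000+0.1112j on G[0,2]
C2: Y=0.000+0.5821j on G[2,0]
R4: Y=0.6757+0.000j on G[1,2]
C3: Y=0.000+0.03096j on G[2,1]
R5: Y=0.04566+0.000j on G[0,2]
I1: z[2]−=0.0235, z[0]+=0.0235
C4: Y=0.000+0.02223j on G[2,1]
R6: Y=0.1616+0.000j on G[0,2]
I2: z[0]−=0.0027, z[1]+=0.0027
solve → V1=-0.006959+0.01851j, V2=-0.01251+0.02429j

-0.003748+0.003906j A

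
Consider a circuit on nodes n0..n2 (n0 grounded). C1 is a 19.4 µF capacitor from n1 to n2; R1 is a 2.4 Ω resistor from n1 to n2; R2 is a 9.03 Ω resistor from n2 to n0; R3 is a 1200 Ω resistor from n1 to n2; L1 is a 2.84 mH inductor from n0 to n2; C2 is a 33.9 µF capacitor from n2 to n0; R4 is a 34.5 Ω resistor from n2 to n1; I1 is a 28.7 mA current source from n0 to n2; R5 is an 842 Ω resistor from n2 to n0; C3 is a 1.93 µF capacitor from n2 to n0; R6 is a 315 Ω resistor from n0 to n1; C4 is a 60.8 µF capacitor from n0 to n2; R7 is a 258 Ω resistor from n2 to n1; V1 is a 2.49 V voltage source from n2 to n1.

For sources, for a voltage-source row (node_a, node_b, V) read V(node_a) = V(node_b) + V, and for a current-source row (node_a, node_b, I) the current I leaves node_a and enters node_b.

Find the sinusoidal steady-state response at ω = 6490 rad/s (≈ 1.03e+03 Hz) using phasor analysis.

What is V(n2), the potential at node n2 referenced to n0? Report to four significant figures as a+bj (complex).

Element admittances at ω=6490 rad/s:
  Y(C1) = 0.000+0.1259j S between n1,n2
  Y(R1) = 0.4167+0.000j S between n1,n2
  Y(R2) = 0.1107+0.000j S between n2,n0
  Y(R3) = 0.0008333+0.000j S between n1,n2
  Y(L1) = 0.000-0.05425j S between n0,n2
  Y(C2) = 0.000+0.2200j S between n2,n0
  Y(R4) = 0.02899+0.000j S between n2,n1
  I1: injects 0.0287 A into n2 (from n0)
  Y(R5) = 0.001188+0.000j S between n2,n0
  Y(C3) = 0.000+0.01253j S between n2,n0
  Y(R6) = 0.003175+0.000j S between n0,n1
  Y(C4) = 0.000+0.3946j S between n0,n2
  Y(R7) = 0.003876+0.000j S between n2,n1
  V1: constraint V(n2)−V(n1) = 2.49
Assemble and solve the 3×3 MNA system:
  V(n1)=-2.478-0.06142j  V(n2)=0.01234-0.06142j
  i(V1)=-1.129-0.3137j

0.01234-0.06142j V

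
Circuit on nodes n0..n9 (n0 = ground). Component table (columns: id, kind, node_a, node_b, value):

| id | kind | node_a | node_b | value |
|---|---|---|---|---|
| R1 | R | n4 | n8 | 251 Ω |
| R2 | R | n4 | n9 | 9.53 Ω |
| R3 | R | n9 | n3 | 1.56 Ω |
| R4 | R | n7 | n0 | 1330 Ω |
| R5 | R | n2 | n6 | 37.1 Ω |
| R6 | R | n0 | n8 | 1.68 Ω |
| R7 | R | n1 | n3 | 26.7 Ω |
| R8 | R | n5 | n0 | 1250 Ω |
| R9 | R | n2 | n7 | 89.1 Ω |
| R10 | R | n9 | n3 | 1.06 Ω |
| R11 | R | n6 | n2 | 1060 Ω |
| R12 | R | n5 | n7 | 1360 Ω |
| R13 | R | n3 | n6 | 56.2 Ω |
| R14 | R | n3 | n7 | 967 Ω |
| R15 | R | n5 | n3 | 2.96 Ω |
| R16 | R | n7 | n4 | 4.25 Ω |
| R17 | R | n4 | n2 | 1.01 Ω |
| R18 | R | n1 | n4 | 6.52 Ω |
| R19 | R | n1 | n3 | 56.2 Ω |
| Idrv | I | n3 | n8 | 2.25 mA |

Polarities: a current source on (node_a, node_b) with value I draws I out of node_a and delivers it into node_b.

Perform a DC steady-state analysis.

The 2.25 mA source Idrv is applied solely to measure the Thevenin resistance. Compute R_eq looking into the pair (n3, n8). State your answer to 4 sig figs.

R_eq = 185.7 Ω

Apply KCL at each of the 9 non-ground nodes and solve the resulting linear system.
Node n1: branches {R7, R18, R19} → V_1 = -0.4075
Node n2: branches {R5, R9, R11, R17} → V_2 = -0.4043
Node n3: branches {R3, R7, R10, R13, R14, R15, R19, Idrv} → V_3 = -0.4168
Node n4: branches {R1, R2, R16, R17, R18} → V_4 = -0.4041
Node n5: branches {R8, R12, R15} → V_5 = -0.4158
Node n6: branches {R5, R11, R13} → V_6 = -0.4091
Node n7: branches {R4, R9, R12, R14, R16} → V_7 = -0.4030
Node n8: branches {R1, R6, Idrv} → V_8 = 0.001068
Node n9: branches {R2, R3, R10} → V_9 = -0.4160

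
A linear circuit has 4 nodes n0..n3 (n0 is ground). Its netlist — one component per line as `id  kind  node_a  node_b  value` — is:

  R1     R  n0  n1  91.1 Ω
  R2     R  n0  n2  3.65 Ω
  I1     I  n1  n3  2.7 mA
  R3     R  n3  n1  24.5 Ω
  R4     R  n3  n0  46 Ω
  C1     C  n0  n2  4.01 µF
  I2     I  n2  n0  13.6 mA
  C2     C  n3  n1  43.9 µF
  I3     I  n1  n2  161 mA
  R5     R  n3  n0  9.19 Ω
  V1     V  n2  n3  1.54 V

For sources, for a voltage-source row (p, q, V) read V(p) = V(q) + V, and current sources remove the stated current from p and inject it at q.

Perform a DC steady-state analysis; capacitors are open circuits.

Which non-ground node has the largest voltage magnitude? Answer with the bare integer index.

1

Apply KCL at each of the 3 non-ground nodes and solve the resulting linear system.
Node n1: branches {R1, I1, R3, C2, I3} → V_1 = -3.925
Node n2: branches {R2, C1, I2, I3, V1} → V_2 = 0.5699
Node n3: branches {I1, R3, R4, C2, R5, V1} → V_3 = -0.9701
Source currents: i(V1)=-0.008736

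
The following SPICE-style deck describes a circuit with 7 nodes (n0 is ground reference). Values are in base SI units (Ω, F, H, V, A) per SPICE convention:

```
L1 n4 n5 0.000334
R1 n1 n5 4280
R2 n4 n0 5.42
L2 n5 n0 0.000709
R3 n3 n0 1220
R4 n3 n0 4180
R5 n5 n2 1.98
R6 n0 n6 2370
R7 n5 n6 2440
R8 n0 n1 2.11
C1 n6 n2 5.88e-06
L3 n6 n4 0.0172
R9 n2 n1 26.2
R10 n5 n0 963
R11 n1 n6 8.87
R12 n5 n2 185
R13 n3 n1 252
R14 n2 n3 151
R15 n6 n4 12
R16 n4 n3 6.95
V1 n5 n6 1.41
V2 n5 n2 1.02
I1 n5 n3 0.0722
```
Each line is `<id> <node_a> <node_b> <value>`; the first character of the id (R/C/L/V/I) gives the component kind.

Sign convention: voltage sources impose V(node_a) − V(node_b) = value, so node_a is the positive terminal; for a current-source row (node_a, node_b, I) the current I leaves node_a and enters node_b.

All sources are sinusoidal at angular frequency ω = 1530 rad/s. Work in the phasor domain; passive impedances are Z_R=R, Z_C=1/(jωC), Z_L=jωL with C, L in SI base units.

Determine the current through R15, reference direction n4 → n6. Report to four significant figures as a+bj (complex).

0.1161-0.002568j A

Element admittances at ω=1530 rad/s:
  Y(L1) = 0.000-1.957j S between n4,n5
  Y(R1) = 0.0002336+0.000j S between n1,n5
  Y(R2) = 0.1845+0.000j S between n4,n0
  Y(L2) = 0.000-0.9219j S between n5,n0
  Y(R3) = 0.0008197+0.000j S between n3,n0
  Y(R4) = 0.0002392+0.000j S between n3,n0
  Y(R5) = 0.5051+0.000j S between n5,n2
  Y(R6) = 0.0004219+0.000j S between n0,n6
  Y(R7) = 0.0004098+0.000j S between n5,n6
  Y(R8) = 0.4739+0.000j S between n0,n1
  Y(C1) = 0.000+0.008996j S between n6,n2
  Y(L3) = 0.000-0.03800j S between n6,n4
  Y(R9) = 0.03817+0.000j S between n2,n1
  Y(R10) = 0.001038+0.000j S between n5,n0
  Y(R11) = 0.1127+0.000j S between n1,n6
  Y(R12) = 0.005405+0.000j S between n5,n2
  Y(R13) = 0.003968+0.000j S between n3,n1
  Y(R14) = 0.006623+0.000j S between n2,n3
  Y(R15) = 0.08333+0.000j S between n6,n4
  Y(R16) = 0.1439+0.000j S between n4,n3
  V1: constraint V(n5)−V(n6) = 1.41
  V2: constraint V(n5)−V(n2) = 1.02
  I1: injects 0.0722 A into n3 (from n5)
Assemble and solve the 8×8 MNA system:
  V(n1)=-0.3015+0.03674j  V(n2)=-0.9769+0.1498j  V(n3)=0.4390+0.1174j  V(n4)=0.02606+0.1190j  V(n5)=0.04309+0.1498j  V(n6)=-1.367+0.1498j
  i(V1)=-0.2362+0.06481j  i(V2)=-0.5558+0.008040j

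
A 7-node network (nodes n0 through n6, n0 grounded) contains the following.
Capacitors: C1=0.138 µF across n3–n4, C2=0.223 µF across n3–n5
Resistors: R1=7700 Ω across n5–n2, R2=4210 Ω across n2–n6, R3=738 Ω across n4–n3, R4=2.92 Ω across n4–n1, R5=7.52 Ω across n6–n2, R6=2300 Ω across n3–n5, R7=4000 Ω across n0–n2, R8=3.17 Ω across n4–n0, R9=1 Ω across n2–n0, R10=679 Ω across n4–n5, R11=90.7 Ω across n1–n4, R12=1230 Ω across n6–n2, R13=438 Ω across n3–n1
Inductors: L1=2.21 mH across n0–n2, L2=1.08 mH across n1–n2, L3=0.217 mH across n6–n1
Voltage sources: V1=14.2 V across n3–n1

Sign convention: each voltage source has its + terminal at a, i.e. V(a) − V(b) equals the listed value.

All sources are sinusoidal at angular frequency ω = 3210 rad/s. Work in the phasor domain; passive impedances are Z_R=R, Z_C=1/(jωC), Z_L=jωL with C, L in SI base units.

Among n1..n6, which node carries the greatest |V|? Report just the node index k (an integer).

3

Element admittances at ω=3210 rad/s:
  Y(C1) = 0.000+0.0004430j S between n3,n4
  Y(R1) = 0.0001299+0.000j S between n5,n2
  Y(R2) = 0.0002375+0.000j S between n2,n6
  Y(R3) = 0.001355+0.000j S between n4,n3
  Y(R4) = 0.3425+0.000j S between n4,n1
  Y(R5) = 0.1330+0.000j S between n6,n2
  Y(R6) = 0.0004348+0.000j S between n3,n5
  Y(R7) = 0.0002500+0.000j S between n0,n2
  Y(R8) = 0.3155+0.000j S between n4,n0
  Y(L1) = 0.000-0.1410j S between n0,n2
  Y(L2) = 0.000-0.2885j S between n1,n2
  Y(R9) = 1.000+0.000j S between n2,n0
  Y(C2) = 0.000+0.0007158j S between n3,n5
  Y(L3) = 0.000-1.436j S between n6,n1
  Y(R10) = 0.001473+0.000j S between n4,n5
  Y(R11) = 0.01103+0.000j S between n1,n4
  Y(R12) = 0.0008130+0.000j S between n6,n2
  Y(R13) = 0.002283+0.000j S between n3,n1
  V1: constraint V(n3)−V(n1) = 14.2
Assemble and solve the 7×7 MNA system:
  V(n1)=-0.01799-0.02938j  V(n2)=-0.008762-0.001686j  V(n3)=14.18-0.02938j  V(n4)=0.02854+0.001431j  V(n5)=4.278+3.475j  V(n6)=-0.02048-0.02829j
  i(V1)=-0.05843-0.01179j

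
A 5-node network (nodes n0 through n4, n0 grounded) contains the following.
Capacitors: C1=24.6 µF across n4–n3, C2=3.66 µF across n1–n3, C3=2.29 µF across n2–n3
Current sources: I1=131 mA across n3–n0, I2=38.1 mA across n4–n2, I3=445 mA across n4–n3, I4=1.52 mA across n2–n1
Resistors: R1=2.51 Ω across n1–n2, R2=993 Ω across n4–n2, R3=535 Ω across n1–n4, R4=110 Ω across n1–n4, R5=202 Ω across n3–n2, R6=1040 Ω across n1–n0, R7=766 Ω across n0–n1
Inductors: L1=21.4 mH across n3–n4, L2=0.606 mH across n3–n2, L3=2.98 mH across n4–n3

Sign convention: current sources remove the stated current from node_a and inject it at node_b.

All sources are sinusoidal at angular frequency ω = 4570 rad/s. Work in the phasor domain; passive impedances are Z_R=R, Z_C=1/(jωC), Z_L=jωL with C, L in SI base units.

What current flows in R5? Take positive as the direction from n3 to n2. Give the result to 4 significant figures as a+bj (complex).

Element admittances at ω=4570 rad/s:
  Y(C1) = 0.000+0.1124j S between n4,n3
  I1: injects 0.131 A into n0 (from n3)
  I2: injects 0.0381 A into n2 (from n4)
  Y(R1) = 0.3984+0.000j S between n1,n2
  Y(R2) = 0.001007+0.000j S between n4,n2
  Y(L1) = 0.000-0.01023j S between n3,n4
  I3: injects 0.445 A into n3 (from n4)
  Y(C2) = 0.000+0.01673j S between n1,n3
  Y(R3) = 0.001869+0.000j S between n1,n4
  Y(R4) = 0.009091+0.000j S between n1,n4
  Y(R5) = 0.004950+0.000j S between n3,n2
  Y(L2) = 0.000-0.3611j S between n3,n2
  Y(L3) = 0.000-0.07343j S between n4,n3
  Y(R6) = 0.0009615+0.000j S between n1,n0
  Y(C3) = 0.000+0.01047j S between n2,n3
  Y(R7) = 0.001305+0.000j S between n0,n1
  I4: injects 0.00152 A into n1 (from n2)
Assemble and solve the 4×4 MNA system:
  V(n1)=-57.79+0.000j  V(n2)=-58.00-0.3906j  V(n3)=-57.52-0.7279j  V(n4)=-63.27+13.79j

0.002375-0.001670j A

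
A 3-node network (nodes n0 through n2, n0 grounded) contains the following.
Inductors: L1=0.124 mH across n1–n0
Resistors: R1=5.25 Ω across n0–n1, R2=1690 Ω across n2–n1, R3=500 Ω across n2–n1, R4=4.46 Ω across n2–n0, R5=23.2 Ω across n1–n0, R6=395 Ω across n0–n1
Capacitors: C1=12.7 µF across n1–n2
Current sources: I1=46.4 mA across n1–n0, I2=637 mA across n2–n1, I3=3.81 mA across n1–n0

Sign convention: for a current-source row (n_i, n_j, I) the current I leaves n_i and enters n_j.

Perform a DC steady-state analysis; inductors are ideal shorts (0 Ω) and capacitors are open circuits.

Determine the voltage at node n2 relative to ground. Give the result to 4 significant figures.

-2.809 V

Element admittances at DC:
  L1: short n1↔n0 (DC inductor)
  Y(R1) = 0.1905 S between n0,n1
  Y(R2) = 0.0005917 S between n2,n1
  Y(C1) = 0.000 S between n1,n2
  I1: injects 0.0464 A into n0 (from n1)
  Y(R3) = 0.002000 S between n2,n1
  I2: injects 0.637 A into n1 (from n2)
  Y(R4) = 0.2242 S between n2,n0
  Y(R5) = 0.04310 S between n1,n0
  Y(R6) = 0.002532 S between n0,n1
  I3: injects 0.00381 A into n0 (from n1)
Assemble and solve the 3×3 MNA system:
  V(n1)=0.000  V(n2)=-2.809
  i(L1)=0.5795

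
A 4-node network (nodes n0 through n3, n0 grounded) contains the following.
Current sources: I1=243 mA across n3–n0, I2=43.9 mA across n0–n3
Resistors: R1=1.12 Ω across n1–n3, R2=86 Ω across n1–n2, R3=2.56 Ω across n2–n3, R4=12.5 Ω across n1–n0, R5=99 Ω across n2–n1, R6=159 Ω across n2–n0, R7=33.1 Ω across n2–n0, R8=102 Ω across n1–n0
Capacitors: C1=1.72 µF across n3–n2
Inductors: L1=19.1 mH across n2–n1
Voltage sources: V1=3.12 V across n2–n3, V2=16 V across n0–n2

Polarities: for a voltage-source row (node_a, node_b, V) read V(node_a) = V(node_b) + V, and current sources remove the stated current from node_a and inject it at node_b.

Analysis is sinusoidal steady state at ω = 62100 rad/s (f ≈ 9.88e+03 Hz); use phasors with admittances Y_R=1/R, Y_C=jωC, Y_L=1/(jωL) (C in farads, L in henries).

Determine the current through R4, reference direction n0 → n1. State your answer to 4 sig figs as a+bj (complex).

1.387+9.018e-05j A

MNA unknowns: 3 node voltages V₁..V_3 plus 2 source currents (V1, V2)
I1: z[3]−=0.243, z[0]+=0.243
R1: Y=0.8929+0.000j on G[1,3]
R2: Y=0.01163+0.000j on G[1,2]
I2: z[0]−=0.0439, z[3]+=0.0439
R3: Y=0.3906+0.000j on G[2,3]
R4: Y=0.08000+0.000j on G[1,0]
R5: Y=0.01010+0.000j on G[2,1]
C1: Y=0.000+0.1068j on G[3,2]
R6: Y=0.006289+0.000j on G[2,0]
R7: Y=0.03021+0.000j on G[2,0]
L1: Y=0.000-0.0008431j on G[2,1]
R8: Y=0.009804+0.000j on G[1,0]
V1: row V2−V3=3.12, i_V1 at 2,3
V2: row V0−V2=16, i_V2 at 0,2
solve → V1=-17.34-0.001127j, V2=-16.00+0.000j, V3=-19.12+0.000j
aux → i_V1=-2.606-0.3322j, i_V2=-1.942-0.0001012j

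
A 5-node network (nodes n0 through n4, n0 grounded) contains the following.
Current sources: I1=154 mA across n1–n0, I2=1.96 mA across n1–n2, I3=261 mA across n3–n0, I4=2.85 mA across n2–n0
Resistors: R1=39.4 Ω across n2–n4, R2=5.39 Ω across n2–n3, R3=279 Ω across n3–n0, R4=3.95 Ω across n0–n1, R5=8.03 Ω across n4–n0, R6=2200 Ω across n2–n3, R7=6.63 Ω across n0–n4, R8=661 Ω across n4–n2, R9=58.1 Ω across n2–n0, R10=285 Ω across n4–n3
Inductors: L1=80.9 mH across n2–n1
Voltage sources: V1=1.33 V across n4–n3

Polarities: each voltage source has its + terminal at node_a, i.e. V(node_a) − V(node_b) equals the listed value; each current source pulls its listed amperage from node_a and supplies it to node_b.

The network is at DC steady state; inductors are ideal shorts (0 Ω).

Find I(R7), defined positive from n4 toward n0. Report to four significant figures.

-0.07083 A

MNA unknowns: 4 node voltages V₁..V_4 plus 2 source currents (L1, V1)
I1: z[1]−=0.154, z[0]+=0.154
R1: Y=0.02538 on G[2,4]
R2: Y=0.1855 on G[2,3]
I2: z[1]−=0.00196, z[2]+=0.00196
R3: Y=0.003584 on G[3,0]
R4: Y=0.2532 on G[0,1]
R5: Y=0.1245 on G[4,0]
R6: Y=0.0004545 on G[2,3]
R7: Y=0.1508 on G[0,4]
I3: z[3]−=0.261, z[0]+=0.261
I4: z[2]−=0.00285, z[0]+=0.00285
R8: Y=0.001513 on G[4,2]
R9: Y=0.01721 on G[2,0]
R10: Y=0.003509 on G[4,3]
L1: row V2−V1=0, i_L1 at 2,1
V1: row V4−V3=1.33, i_V1 at 4,3
solve → V1=-1.043, V2=-1.043, V3=-1.800, V4=-0.4696
aux → i_L1=-0.1082, i_V1=0.1092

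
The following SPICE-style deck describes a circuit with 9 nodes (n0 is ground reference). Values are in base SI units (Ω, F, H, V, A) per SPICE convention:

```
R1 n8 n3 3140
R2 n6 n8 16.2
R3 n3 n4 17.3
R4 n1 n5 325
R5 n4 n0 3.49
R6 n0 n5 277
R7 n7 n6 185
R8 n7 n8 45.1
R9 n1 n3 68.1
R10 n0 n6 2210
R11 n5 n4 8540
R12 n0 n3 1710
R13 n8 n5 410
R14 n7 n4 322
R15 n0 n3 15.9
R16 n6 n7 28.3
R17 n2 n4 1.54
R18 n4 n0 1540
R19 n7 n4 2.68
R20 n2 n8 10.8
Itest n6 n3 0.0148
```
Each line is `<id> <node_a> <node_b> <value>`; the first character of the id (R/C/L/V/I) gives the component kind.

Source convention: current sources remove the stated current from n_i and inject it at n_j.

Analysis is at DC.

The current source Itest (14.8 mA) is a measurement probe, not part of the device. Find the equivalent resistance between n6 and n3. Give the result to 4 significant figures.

Element admittances at DC:
  Y(R1) = 0.0003185 S between n8,n3
  Y(R2) = 0.06173 S between n6,n8
  Y(R3) = 0.05780 S between n3,n4
  Y(R4) = 0.003077 S between n1,n5
  Y(R5) = 0.2865 S between n4,n0
  Y(R6) = 0.003610 S between n0,n5
  Y(R7) = 0.005405 S between n7,n6
  Y(R8) = 0.02217 S between n7,n8
  Y(R9) = 0.01468 S between n1,n3
  Y(R10) = 0.0004525 S between n0,n6
  Y(R11) = 0.0001171 S between n5,n4
  Y(R12) = 0.0005848 S between n0,n3
  Y(R13) = 0.002439 S between n8,n5
  Y(R14) = 0.003106 S between n7,n4
  Y(R15) = 0.06289 S between n0,n3
  Y(R16) = 0.03534 S between n6,n7
  Y(R17) = 0.6494 S between n2,n4
  Y(R18) = 0.0006494 S between n4,n0
  Y(R19) = 0.3731 S between n7,n4
  Y(R20) = 0.09259 S between n2,n8
  Itest: injects 0.0148 A into n3 (from n6)
Assemble and solve the 8×8 MNA system:
  V(n1)=0.08997  V(n2)=-0.03293  V(n3)=0.1081  V(n4)=-0.02358  V(n5)=0.003657  V(n6)=-0.2210  V(n7)=-0.04568  V(n8)=-0.09851

R_eq = 22.23 Ω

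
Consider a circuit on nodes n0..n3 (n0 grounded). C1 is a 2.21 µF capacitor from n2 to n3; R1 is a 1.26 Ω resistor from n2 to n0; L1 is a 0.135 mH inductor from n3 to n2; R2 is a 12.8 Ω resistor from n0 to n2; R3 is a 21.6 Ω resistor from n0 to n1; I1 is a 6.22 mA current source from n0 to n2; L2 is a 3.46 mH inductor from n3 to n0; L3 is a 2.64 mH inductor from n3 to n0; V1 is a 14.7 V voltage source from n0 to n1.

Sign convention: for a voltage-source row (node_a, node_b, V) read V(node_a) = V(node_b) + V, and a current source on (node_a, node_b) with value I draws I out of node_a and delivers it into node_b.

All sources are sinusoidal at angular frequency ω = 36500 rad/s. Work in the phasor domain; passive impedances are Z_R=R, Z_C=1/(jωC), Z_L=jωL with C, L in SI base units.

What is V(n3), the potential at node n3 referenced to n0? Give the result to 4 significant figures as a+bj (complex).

0.006204+0.0001133j V

Apply KCL at each of the 3 non-ground nodes and solve the resulting linear system.
Node n1: branches {R3, V1} → V_1 = -14.70+0.000j
Node n2: branches {C1, R1, L1, R2, I1} → V_2 = 0.007132+0.0001302j
Node n3: branches {C1, L1, L2, L3} → V_3 = 0.006204+0.0001133j
Source currents: i(V1)=-0.6806+0.000j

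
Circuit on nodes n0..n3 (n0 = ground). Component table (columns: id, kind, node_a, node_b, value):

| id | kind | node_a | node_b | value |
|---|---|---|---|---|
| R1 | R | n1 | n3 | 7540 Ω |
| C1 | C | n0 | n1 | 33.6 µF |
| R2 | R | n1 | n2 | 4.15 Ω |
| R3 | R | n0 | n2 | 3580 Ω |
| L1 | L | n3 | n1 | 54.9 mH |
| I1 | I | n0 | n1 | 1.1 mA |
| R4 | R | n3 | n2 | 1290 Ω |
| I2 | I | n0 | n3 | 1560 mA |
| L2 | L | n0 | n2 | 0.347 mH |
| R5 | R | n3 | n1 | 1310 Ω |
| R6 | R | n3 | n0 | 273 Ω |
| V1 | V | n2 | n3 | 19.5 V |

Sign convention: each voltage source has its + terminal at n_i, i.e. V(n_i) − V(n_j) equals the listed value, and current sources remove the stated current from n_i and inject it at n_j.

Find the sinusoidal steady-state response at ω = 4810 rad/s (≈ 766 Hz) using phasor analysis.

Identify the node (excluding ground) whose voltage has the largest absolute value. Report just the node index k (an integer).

3

Apply KCL at each of the 3 non-ground nodes and solve the resulting linear system.
Node n1: branches {R1, C1, R2, L1, I1, R5} → V_1 = 2.058+2.293j
Node n2: branches {R2, R3, R4, L2, V1} → V_2 = 0.5771+3.340j
Node n3: branches {R1, L1, R4, I2, R5, R6, V1} → V_3 = -18.92+3.340j
Source currents: i(V1)=-1.659+0.09262j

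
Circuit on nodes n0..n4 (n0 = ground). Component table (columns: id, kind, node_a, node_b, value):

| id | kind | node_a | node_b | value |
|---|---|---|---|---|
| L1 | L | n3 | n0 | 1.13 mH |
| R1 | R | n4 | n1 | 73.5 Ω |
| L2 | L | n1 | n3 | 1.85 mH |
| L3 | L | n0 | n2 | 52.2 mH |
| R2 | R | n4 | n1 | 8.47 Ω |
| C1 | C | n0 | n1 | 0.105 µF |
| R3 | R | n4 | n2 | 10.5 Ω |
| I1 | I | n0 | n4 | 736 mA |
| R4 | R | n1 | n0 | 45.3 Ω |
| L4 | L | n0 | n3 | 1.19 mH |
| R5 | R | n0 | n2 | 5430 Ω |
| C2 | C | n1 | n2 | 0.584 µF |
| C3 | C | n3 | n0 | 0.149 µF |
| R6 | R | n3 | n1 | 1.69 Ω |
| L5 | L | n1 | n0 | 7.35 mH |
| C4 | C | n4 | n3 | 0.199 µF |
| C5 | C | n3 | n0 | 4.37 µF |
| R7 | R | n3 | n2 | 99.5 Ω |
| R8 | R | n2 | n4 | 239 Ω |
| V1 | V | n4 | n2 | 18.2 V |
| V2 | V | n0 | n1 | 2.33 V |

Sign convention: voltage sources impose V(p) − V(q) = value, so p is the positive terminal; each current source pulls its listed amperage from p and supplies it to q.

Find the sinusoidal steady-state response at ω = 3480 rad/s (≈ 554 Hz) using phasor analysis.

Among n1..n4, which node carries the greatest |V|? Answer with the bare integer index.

2

Element admittances at ω=3480 rad/s:
  Y(L1) = 0.000-0.2543j S between n3,n0
  Y(R1) = 0.01361+0.000j S between n4,n1
  Y(L2) = 0.000-0.1553j S between n1,n3
  Y(L3) = 0.000-0.005505j S between n0,n2
  Y(R2) = 0.1181+0.000j S between n4,n1
  Y(C1) = 0.000+0.0003654j S between n0,n1
  Y(R3) = 0.09524+0.000j S between n4,n2
  I1: injects 0.736 A into n4 (from n0)
  Y(R4) = 0.02208+0.000j S between n1,n0
  Y(L4) = 0.000-0.2415j S between n0,n3
  Y(R5) = 0.0001842+0.000j S between n0,n2
  Y(C2) = 0.000+0.002032j S between n1,n2
  Y(C3) = 0.000+0.0005185j S between n3,n0
  Y(R6) = 0.5917+0.000j S between n3,n1
  Y(L5) = 0.000-0.03910j S between n1,n0
  Y(C4) = 0.000+0.0006925j S between n4,n3
  Y(C5) = 0.000+0.01521j S between n3,n0
  Y(R7) = 0.01005+0.000j S between n3,n2
  Y(R8) = 0.004184+0.000j S between n2,n4
  V1: constraint V(n4)−V(n2) = 18.2
  V2: constraint V(n0)−V(n1) = 2.33
Assemble and solve the 6×6 MNA system:
  V(n1)=-2.330+0.000j  V(n2)=-13.95-0.4720j  V(n3)=-1.493-0.9767j  V(n4)=4.246-0.4720j
  i(V1)=-1.939+0.05818j  i(V2)=-1.261+0.8839j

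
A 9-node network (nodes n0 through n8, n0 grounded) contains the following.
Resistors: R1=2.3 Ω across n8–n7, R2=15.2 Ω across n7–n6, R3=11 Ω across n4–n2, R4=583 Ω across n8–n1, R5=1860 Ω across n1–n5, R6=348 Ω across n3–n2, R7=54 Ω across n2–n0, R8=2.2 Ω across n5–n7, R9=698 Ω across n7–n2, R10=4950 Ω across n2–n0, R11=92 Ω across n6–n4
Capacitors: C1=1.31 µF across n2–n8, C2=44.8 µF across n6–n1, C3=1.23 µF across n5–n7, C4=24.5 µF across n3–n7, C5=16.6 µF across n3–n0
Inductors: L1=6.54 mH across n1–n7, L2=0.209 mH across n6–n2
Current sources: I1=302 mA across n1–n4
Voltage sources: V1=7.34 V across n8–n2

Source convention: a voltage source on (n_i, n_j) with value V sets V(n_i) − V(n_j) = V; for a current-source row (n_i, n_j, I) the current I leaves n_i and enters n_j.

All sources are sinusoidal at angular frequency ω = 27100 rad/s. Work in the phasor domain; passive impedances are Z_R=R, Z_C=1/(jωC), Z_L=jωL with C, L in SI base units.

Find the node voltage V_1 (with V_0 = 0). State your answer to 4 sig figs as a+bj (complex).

Element admittances at ω=27100 rad/s:
  Y(R1) = 0.4348+0.000j S between n8,n7
  Y(R2) = 0.06579+0.000j S between n7,n6
  Y(R3) = 0.09091+0.000j S between n4,n2
  Y(R4) = 0.001715+0.000j S between n8,n1
  Y(R5) = 0.0005376+0.000j S between n1,n5
  Y(R6) = 0.002874+0.000j S between n3,n2
  Y(C1) = 0.000+0.03550j S between n2,n8
  Y(L1) = 0.000-0.005642j S between n1,n7
  Y(L2) = 0.000-0.1766j S between n6,n2
  Y(R7) = 0.01852+0.000j S between n2,n0
  Y(R8) = 0.4545+0.000j S between n5,n7
  Y(R9) = 0.001433+0.000j S between n7,n2
  Y(R10) = 0.0002020+0.000j S between n2,n0
  Y(C2) = 0.000+1.214j S between n6,n1
  I1: injects 0.302 A into n4 (from n1)
  Y(C3) = 0.000+0.03333j S between n5,n7
  Y(R11) = 0.01087+0.000j S between n6,n4
  Y(C4) = 0.000+0.6639j S between n3,n7
  Y(C5) = 0.000+0.4499j S between n3,n0
  V1: constraint V(n8)−V(n2) = 7.34
Assemble and solve the 9×9 MNA system:
  V(n1)=-5.715+0.3047j  V(n2)=-6.110-0.5796j  V(n3)=0.02412-0.2543j  V(n4)=-3.098-0.5108j  V(n5)=0.03517-0.4517j  V(n6)=-5.687+0.06475j  V(n7)=0.04187-0.4531j  V(n8)=1.230-0.5796j
  i(V1)=-0.5284-0.2041j

-5.715+0.3047j V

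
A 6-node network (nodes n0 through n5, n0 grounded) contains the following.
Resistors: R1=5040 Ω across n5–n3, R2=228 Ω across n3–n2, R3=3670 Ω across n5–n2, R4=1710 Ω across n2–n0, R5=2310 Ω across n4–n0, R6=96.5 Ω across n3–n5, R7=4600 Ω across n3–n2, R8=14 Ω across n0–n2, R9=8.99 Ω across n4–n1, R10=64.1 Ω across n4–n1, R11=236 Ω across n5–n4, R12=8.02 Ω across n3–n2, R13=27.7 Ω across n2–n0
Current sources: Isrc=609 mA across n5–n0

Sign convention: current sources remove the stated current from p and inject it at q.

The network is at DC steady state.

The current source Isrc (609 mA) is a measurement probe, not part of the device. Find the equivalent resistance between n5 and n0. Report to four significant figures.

Apply KCL at each of the 5 non-ground nodes and solve the resulting linear system.
Node n1: branches {R9, R10} → V_1 = -57.70
Node n2: branches {R2, R3, R4, R7, R8, R12, R13} → V_2 = -5.402
Node n3: branches {R1, R2, R6, R7, R12} → V_3 = -9.796
Node n4: branches {R5, R9, R10, R11} → V_4 = -57.70
Node n5: branches {R1, R3, R6, R11, Isrc} → V_5 = -63.59

R_eq = 104.4 Ω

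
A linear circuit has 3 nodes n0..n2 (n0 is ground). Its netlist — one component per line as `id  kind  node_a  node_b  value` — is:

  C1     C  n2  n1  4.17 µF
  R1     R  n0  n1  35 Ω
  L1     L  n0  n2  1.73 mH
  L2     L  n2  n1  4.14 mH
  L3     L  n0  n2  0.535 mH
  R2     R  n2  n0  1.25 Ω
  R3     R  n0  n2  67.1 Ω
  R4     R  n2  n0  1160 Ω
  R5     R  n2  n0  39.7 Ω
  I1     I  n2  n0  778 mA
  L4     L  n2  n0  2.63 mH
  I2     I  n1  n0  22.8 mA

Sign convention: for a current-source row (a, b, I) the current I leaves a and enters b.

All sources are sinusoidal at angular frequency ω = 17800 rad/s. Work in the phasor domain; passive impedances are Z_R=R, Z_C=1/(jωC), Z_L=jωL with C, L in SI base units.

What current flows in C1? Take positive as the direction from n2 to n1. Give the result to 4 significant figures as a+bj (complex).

-0.0005441-0.005957j A

MNA unknowns: 2 node voltages V₁..V_2
C1: Y=0.000+0.07423j on G[2,1]
R1: Y=0.02857+0.000j on G[0,1]
L1: Y=0.000-0.03247j on G[0,2]
L2: Y=0.000-0.01357j on G[2,1]
L3: Y=0.000-0.1050j on G[0,2]
R2: Y=0.8000+0.000j on G[2,0]
R3: Y=0.01490+0.000j on G[0,2]
R4: Y=0.0008621+0.000j on G[2,0]
R5: Y=0.02519+0.000j on G[2,0]
I1: z[2]−=0.778, z[0]+=0.778
L4: Y=0.000-0.02136j on G[2,0]
I2: z[1]−=0.0228, z[0]+=0.0228
solve → V1=-0.8136-0.1704j, V2=-0.8938-0.1630j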